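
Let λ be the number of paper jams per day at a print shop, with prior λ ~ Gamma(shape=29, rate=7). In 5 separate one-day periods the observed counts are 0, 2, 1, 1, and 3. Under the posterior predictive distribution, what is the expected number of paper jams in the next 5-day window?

15

Total count: 0 + 2 + 1 + 1 + 3 = 7.
Total exposure: 5 days.
Posterior: α' = 29 + 7 = 36, β' = 7 + 5 = 12.
Predictive mean over a 5-day window = T·E[λ|data] = 5·36/12 = 15.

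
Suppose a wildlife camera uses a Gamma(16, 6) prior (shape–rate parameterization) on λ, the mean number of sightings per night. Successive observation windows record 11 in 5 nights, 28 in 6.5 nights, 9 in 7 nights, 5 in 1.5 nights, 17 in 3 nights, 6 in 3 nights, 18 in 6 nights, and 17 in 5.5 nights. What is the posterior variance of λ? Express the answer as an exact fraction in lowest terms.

508/7569

Total count: 11 + 28 + 9 + 5 + 17 + 6 + 18 + 17 = 111.
Total exposure: 5 + 6.5 + 7 + 1.5 + 3 + 3 + 6 + 5.5 = 37.5 nights.
Conjugate update: add total count to the shape and total exposure to the rate, giving Gamma(127, 87/2).
Posterior variance = α'/β'² = 127/(7569/4) = 508/7569.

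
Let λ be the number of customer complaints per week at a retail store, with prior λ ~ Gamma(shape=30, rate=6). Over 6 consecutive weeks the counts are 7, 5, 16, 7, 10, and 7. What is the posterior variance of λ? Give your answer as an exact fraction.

Total count: 7 + 5 + 16 + 7 + 10 + 7 = 52.
Total exposure: 6 weeks.
The Gamma prior is conjugate for the Poisson rate, so λ | data ~ Gamma(30+52, 6+6) = Gamma(82, 12).
Posterior variance = α'/β'² = 82/144 = 41/72.

41/72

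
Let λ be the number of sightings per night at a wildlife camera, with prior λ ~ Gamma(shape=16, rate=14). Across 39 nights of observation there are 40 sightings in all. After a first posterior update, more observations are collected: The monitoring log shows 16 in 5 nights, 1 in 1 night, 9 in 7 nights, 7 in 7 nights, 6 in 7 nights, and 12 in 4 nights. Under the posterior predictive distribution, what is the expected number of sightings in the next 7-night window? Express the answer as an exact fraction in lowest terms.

Total count 40 over total exposure 39 nights.
After the first batch: Gamma(16 + 40, 14 + 39) = Gamma(56, 53).
Total count: 16 + 1 + 9 + 7 + 6 + 12 = 51.
Total exposure: 5 + 1 + 7 + 7 + 7 + 4 = 31 nights.
After the second batch: Gamma(56 + 51, 53 + 31) = Gamma(107, 84).
Predictive mean over a 7-night window = T·E[λ|data] = 7·107/84 = 107/12.

107/12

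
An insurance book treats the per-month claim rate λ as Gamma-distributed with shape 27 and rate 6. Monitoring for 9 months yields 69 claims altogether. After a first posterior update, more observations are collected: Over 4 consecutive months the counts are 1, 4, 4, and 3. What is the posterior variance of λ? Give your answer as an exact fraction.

108/361

Total count 69 over total exposure 9 months.
After the first batch: Gamma(27 + 69, 6 + 9) = Gamma(96, 15).
Total count: 1 + 4 + 4 + 3 = 12.
Total exposure: 4 months.
After the second batch: Gamma(96 + 12, 15 + 4) = Gamma(108, 19).
Posterior variance = α'/β'² = 108/361.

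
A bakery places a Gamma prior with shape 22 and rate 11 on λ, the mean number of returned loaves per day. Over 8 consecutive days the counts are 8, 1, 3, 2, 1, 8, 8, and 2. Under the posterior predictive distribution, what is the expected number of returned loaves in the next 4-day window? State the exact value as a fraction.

220/19

Total count: 8 + 1 + 3 + 2 + 1 + 8 + 8 + 2 = 33.
Total exposure: 8 days.
Conjugate update: add total count to the shape and total exposure to the rate, giving Gamma(55, 19).
Predictive mean over a 4-day window = T·E[λ|data] = 4·55/19 = 220/19.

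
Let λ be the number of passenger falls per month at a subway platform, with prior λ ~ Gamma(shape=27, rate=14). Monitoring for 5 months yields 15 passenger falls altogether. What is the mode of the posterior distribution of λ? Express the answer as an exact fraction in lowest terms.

41/19

Total count 15 over total exposure 5 months.
By Gamma–Poisson conjugacy, the posterior is Gamma(α + Σx, β + Σt) = Gamma(27 + 15, 14 + 5) = Gamma(42, 19).
Posterior mode = (α'−1)/β' = 41/19.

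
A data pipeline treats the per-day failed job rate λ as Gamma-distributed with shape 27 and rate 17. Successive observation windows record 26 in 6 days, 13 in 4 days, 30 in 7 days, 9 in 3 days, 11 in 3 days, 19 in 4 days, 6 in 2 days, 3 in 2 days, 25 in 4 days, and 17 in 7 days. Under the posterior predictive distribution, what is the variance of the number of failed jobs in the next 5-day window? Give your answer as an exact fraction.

59520/3481

Total count: 26 + 13 + 30 + 9 + 11 + 19 + 6 + 3 + 25 + 17 = 159.
Total exposure: 6 + 4 + 7 + 3 + 3 + 4 + 2 + 2 + 4 + 7 = 42 days.
Posterior: α' = 27 + 159 = 186, β' = 17 + 42 = 59.
The posterior predictive for a window of length T is Negative Binomial with variance T·α'·(β'+T)/β'² = 5·186·64/3481 = 59520/3481.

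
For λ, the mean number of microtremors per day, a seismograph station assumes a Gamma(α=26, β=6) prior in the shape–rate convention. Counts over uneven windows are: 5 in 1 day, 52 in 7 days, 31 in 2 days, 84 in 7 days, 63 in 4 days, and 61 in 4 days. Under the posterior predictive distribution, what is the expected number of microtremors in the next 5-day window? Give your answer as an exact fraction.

1610/31

Total count: 5 + 52 + 31 + 84 + 63 + 61 = 296.
Total exposure: 1 + 7 + 2 + 7 + 4 + 4 = 25 days.
Conjugate update: add total count to the shape and total exposure to the rate, giving Gamma(322, 31).
Predictive mean over a 5-day window = T·E[λ|data] = 5·322/31 = 1610/31.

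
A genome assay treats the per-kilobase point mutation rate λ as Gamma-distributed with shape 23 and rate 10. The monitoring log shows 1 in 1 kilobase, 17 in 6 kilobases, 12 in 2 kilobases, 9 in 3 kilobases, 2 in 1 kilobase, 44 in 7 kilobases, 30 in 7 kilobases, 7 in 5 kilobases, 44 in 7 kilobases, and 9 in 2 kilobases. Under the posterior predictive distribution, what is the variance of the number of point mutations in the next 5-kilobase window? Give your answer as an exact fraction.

6160/289

Total count: 1 + 17 + 12 + 9 + 2 + 44 + 30 + 7 + 44 + 9 = 175.
Total exposure: 1 + 6 + 2 + 3 + 1 + 7 + 7 + 5 + 7 + 2 = 41 kilobases.
Posterior: α' = 23 + 175 = 198, β' = 10 + 41 = 51.
The posterior predictive for a window of length T is Negative Binomial with variance T·α'·(β'+T)/β'² = 5·198·56/2601 = 6160/289.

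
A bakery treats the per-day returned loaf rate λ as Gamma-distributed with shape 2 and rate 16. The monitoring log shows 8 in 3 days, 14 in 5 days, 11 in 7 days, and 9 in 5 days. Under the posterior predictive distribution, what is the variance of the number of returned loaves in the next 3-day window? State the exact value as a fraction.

Total count: 8 + 14 + 11 + 9 = 42.
Total exposure: 3 + 5 + 7 + 5 = 20 days.
Conjugate update: add total count to the shape and total exposure to the rate, giving Gamma(44, 36).
The posterior predictive for a window of length T is Negative Binomial with variance T·α'·(β'+T)/β'² = 3·44·39/1296 = 143/36.

143/36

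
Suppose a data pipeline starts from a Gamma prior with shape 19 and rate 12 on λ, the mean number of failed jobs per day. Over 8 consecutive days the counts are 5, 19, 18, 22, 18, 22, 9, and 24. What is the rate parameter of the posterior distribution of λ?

Total count: 5 + 19 + 18 + 22 + 18 + 22 + 9 + 24 = 137.
Total exposure: 8 days.
Gamma(α, β) with Poisson data over total exposure Σt gives posterior Gamma(α+Σx, β+Σt) = Gamma(156, 20).

20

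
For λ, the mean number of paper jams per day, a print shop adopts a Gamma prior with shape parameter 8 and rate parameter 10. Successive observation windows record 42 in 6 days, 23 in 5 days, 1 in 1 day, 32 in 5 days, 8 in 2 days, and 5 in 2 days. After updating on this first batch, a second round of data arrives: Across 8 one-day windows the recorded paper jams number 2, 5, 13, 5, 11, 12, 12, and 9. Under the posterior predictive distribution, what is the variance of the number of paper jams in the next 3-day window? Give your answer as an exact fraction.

2632/169

Total count: 42 + 23 + 1 + 32 + 8 + 5 = 111.
Total exposure: 6 + 5 + 1 + 5 + 2 + 2 = 21 days.
After the first batch: Gamma(8 + 111, 10 + 21) = Gamma(119, 31).
Total count: 2 + 5 + 13 + 5 + 11 + 12 + 12 + 9 = 69.
Total exposure: 8 days.
After the second batch: Gamma(119 + 69, 31 + 8) = Gamma(188, 39).
The posterior predictive for a window of length T is Negative Binomial with variance T·α'·(β'+T)/β'² = 3·188·42/1521 = 2632/169.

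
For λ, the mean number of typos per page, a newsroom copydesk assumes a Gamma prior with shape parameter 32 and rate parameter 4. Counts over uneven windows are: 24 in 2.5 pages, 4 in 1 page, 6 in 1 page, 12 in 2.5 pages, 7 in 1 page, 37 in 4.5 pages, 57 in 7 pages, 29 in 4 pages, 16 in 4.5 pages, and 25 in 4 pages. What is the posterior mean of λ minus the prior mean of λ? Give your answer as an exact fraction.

-13/12

Total count: 24 + 4 + 6 + 12 + 7 + 37 + 57 + 29 + 16 + 25 = 217.
Total exposure: 2.5 + 1 + 1 + 2.5 + 1 + 4.5 + 7 + 4 + 4.5 + 4 = 32 pages.
Gamma(α, β) with Poisson data over total exposure Σt gives posterior Gamma(α+Σx, β+Σt) = Gamma(249, 36).
Posterior mean = 249/36 = 83/12; prior mean = 32/4 = 8. Difference = 83/12 − 8 = -13/12.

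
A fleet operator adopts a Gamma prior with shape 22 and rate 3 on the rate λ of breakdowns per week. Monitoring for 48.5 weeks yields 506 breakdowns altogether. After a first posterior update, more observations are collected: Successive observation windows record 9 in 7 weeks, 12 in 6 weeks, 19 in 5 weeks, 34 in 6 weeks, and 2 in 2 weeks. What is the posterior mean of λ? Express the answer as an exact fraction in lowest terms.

Total count 506 over total exposure 48.5 weeks.
After the first batch: Gamma(22 + 506, 3 + 48.5) = Gamma(528, 103/2).
Total count: 9 + 12 + 19 + 34 + 2 = 76.
Total exposure: 7 + 6 + 5 + 6 + 2 = 26 weeks.
After the second batch: Gamma(528 + 76, 103/2 + 26) = Gamma(604, 155/2).
Posterior mean = α'/β' = 604/(155/2) = 1208/155.

1208/155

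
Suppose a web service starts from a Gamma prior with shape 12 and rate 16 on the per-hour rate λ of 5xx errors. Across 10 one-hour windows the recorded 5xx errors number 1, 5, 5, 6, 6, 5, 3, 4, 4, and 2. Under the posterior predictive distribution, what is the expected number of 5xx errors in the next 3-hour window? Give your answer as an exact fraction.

159/26

Total count: 1 + 5 + 5 + 6 + 6 + 5 + 3 + 4 + 4 + 2 = 41.
Total exposure: 10 hours.
Posterior: α' = 12 + 41 = 53, β' = 16 + 10 = 26.
Predictive mean over a 3-hour window = T·E[λ|data] = 3·53/26 = 159/26.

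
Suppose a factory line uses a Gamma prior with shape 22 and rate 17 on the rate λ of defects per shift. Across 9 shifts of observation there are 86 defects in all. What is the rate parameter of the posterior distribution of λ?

26

Total count 86 over total exposure 9 shifts.
Posterior: α' = 22 + 86 = 108, β' = 17 + 9 = 26.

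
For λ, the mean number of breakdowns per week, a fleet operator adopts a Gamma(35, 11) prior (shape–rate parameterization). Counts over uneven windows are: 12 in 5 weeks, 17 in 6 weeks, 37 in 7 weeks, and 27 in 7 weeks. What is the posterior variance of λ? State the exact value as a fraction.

8/81

Total count: 12 + 17 + 37 + 27 = 93.
Total exposure: 5 + 6 + 7 + 7 = 25 weeks.
By Gamma–Poisson conjugacy, the posterior is Gamma(α + Σx, β + Σt) = Gamma(35 + 93, 11 + 25) = Gamma(128, 36).
Posterior variance = α'/β'² = 128/1296 = 8/81.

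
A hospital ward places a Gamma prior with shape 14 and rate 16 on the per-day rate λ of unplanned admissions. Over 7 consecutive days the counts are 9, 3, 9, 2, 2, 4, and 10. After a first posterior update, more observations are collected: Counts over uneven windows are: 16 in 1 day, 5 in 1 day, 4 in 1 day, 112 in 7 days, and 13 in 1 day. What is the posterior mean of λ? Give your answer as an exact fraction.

203/34

Total count: 9 + 3 + 9 + 2 + 2 + 4 + 10 = 39.
Total exposure: 7 days.
After the first batch: Gamma(14 + 39, 16 + 7) = Gamma(53, 23).
Total count: 16 + 5 + 4 + 112 + 13 = 150.
Total exposure: 1 + 1 + 1 + 7 + 1 = 11 days.
After the second batch: Gamma(53 + 150, 23 + 11) = Gamma(203, 34).
Posterior mean = α'/β' = 203/34.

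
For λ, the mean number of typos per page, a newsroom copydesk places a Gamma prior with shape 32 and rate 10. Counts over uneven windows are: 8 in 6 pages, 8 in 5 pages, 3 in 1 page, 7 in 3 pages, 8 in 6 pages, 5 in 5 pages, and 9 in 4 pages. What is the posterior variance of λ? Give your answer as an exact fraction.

Total count: 8 + 8 + 3 + 7 + 8 + 5 + 9 = 48.
Total exposure: 6 + 5 + 1 + 3 + 6 + 5 + 4 = 30 pages.
By Gamma–Poisson conjugacy, the posterior is Gamma(α + Σx, β + Σt) = Gamma(32 + 48, 10 + 30) = Gamma(80, 40).
Posterior variance = α'/β'² = 80/1600 = 1/20.

1/20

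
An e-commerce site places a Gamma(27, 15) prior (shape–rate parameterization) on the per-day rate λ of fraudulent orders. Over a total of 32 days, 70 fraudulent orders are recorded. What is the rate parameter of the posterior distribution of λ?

Total count 70 over total exposure 32 days.
The Gamma prior is conjugate for the Poisson rate, so λ | data ~ Gamma(27+70, 15+32) = Gamma(97, 47).

47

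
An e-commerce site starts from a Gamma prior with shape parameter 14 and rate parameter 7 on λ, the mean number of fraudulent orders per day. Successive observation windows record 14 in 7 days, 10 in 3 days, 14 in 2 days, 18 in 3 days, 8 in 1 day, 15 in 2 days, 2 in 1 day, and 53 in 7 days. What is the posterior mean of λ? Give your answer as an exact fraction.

148/33

Total count: 14 + 10 + 14 + 18 + 8 + 15 + 2 + 53 = 134.
Total exposure: 7 + 3 + 2 + 3 + 1 + 2 + 1 + 7 = 26 days.
The Gamma prior is conjugate for the Poisson rate, so λ | data ~ Gamma(14+134, 7+26) = Gamma(148, 33).
Posterior mean = α'/β' = 148/33.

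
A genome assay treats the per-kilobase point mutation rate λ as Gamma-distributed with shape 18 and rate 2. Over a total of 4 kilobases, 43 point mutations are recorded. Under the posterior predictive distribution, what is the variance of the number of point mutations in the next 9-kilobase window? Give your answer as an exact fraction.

Total count 43 over total exposure 4 kilobases.
Posterior: α' = 18 + 43 = 61, β' = 2 + 4 = 6.
The posterior predictive for a window of length T is Negative Binomial with variance T·α'·(β'+T)/β'² = 9·61·15/36 = 915/4.

915/4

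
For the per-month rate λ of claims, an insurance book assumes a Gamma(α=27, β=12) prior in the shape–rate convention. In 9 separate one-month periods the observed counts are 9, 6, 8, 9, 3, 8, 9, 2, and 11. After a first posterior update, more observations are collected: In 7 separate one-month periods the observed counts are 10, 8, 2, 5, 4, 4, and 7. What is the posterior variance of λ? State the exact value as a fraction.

Total count: 9 + 6 + 8 + 9 + 3 + 8 + 9 + 2 + 11 = 65.
Total exposure: 9 months.
After the first batch: Gamma(27 + 65, 12 + 9) = Gamma(92, 21).
Total count: 10 + 8 + 2 + 5 + 4 + 4 + 7 = 40.
Total exposure: 7 months.
After the second batch: Gamma(92 + 40, 21 + 7) = Gamma(132, 28).
Posterior variance = α'/β'² = 132/784 = 33/196.

33/196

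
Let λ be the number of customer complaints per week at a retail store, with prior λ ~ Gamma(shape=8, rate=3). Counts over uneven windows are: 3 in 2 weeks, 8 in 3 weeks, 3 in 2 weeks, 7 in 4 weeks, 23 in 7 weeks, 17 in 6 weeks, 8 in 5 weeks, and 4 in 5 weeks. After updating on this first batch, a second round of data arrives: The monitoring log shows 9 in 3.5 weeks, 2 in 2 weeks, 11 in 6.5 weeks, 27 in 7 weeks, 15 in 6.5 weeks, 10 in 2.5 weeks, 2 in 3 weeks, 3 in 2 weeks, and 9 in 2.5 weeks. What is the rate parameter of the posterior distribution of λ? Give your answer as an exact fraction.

145/2

Total count: 3 + 8 + 3 + 7 + 23 + 17 + 8 + 4 = 73.
Total exposure: 2 + 3 + 2 + 4 + 7 + 6 + 5 + 5 = 34 weeks.
After the first batch: Gamma(8 + 73, 3 + 34) = Gamma(81, 37).
Total count: 9 + 2 + 11 + 27 + 15 + 10 + 2 + 3 + 9 = 88.
Total exposure: 3.5 + 2 + 6.5 + 7 + 6.5 + 2.5 + 3 + 2 + 2.5 = 35.5 weeks.
After the second batch: Gamma(81 + 88, 37 + 35.5) = Gamma(169, 145/2).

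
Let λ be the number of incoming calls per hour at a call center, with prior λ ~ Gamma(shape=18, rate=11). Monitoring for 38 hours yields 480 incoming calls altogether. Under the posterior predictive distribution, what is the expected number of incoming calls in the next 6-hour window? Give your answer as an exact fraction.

2988/49

Total count 480 over total exposure 38 hours.
The Gamma prior is conjugate for the Poisson rate, so λ | data ~ Gamma(18+480, 11+38) = Gamma(498, 49).
Predictive mean over a 6-hour window = T·E[λ|data] = 6·498/49 = 2988/49.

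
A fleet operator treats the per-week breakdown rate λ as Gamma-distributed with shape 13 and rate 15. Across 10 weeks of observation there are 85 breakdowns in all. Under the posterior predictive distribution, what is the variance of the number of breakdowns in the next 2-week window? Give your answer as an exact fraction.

5292/625

Total count 85 over total exposure 10 weeks.
Posterior: α' = 13 + 85 = 98, β' = 15 + 10 = 25.
The posterior predictive for a window of length T is Negative Binomial with variance T·α'·(β'+T)/β'² = 2·98·27/625 = 5292/625.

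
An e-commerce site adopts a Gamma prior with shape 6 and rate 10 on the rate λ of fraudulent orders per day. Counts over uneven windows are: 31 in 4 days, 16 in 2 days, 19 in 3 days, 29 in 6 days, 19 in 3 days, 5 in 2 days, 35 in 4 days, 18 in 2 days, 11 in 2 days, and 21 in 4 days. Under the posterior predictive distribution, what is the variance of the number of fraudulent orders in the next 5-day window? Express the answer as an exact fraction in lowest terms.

Total count: 31 + 16 + 19 + 29 + 19 + 5 + 35 + 18 + 11 + 21 = 204.
Total exposure: 4 + 2 + 3 + 6 + 3 + 2 + 4 + 2 + 2 + 4 = 32 days.
Posterior: α' = 6 + 204 = 210, β' = 10 + 32 = 42.
The posterior predictive for a window of length T is Negative Binomial with variance T·α'·(β'+T)/β'² = 5·210·47/1764 = 1175/42.

1175/42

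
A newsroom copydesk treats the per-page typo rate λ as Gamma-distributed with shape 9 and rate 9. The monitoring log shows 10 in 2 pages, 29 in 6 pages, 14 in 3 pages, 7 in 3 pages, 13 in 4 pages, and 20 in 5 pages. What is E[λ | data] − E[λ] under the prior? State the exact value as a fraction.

35/16

Total count: 10 + 29 + 14 + 7 + 13 + 20 = 93.
Total exposure: 2 + 6 + 3 + 3 + 4 + 5 = 23 pages.
Conjugate update: add total count to the shape and total exposure to the rate, giving Gamma(102, 32).
Posterior mean = 102/32 = 51/16; prior mean = 9/9 = 1. Difference = 51/16 − 1 = 35/16.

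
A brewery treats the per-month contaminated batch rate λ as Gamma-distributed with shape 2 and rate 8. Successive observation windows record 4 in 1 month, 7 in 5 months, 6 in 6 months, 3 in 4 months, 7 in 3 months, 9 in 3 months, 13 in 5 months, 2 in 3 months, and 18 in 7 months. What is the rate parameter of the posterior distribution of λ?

Total count: 4 + 7 + 6 + 3 + 7 + 9 + 13 + 2 + 18 = 69.
Total exposure: 1 + 5 + 6 + 4 + 3 + 3 + 5 + 3 + 7 = 37 months.
The Gamma prior is conjugate for the Poisson rate, so λ | data ~ Gamma(2+69, 8+37) = Gamma(71, 45).

45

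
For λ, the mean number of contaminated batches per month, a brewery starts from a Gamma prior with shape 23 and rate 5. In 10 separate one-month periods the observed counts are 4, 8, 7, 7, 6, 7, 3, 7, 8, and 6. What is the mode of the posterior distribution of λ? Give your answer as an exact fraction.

17/3

Total count: 4 + 8 + 7 + 7 + 6 + 7 + 3 + 7 + 8 + 6 = 63.
Total exposure: 10 months.
Conjugate update: add total count to the shape and total exposure to the rate, giving Gamma(86, 15).
Posterior mode = (α'−1)/β' = 85/15 = 17/3.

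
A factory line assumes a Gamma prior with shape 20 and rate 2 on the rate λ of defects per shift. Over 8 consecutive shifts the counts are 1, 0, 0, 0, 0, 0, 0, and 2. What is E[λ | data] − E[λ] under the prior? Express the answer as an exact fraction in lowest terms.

Total count: 1 + 0 + 0 + 0 + 0 + 0 + 0 + 2 = 3.
Total exposure: 8 shifts.
Posterior: α' = 20 + 3 = 23, β' = 2 + 8 = 10.
Posterior mean = 23/10 = 23/10; prior mean = 20/2 = 10. Difference = 23/10 − 10 = -77/10.

-77/10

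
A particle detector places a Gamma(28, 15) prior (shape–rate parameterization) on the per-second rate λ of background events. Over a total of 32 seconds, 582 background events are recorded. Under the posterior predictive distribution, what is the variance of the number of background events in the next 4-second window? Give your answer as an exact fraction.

Total count 582 over total exposure 32 seconds.
Conjugate update: add total count to the shape and total exposure to the rate, giving Gamma(610, 47).
The posterior predictive for a window of length T is Negative Binomial with variance T·α'·(β'+T)/β'² = 4·610·51/2209 = 124440/2209.

124440/2209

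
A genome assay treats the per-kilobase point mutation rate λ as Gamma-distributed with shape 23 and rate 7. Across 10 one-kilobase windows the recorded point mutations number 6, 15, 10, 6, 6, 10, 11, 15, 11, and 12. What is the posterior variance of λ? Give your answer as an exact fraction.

Total count: 6 + 15 + 10 + 6 + 6 + 10 + 11 + 15 + 11 + 12 = 102.
Total exposure: 10 kilobases.
Gamma(α, β) with Poisson data over total exposure Σt gives posterior Gamma(α+Σx, β+Σt) = Gamma(125, 17).
Posterior variance = α'/β'² = 125/289.

125/289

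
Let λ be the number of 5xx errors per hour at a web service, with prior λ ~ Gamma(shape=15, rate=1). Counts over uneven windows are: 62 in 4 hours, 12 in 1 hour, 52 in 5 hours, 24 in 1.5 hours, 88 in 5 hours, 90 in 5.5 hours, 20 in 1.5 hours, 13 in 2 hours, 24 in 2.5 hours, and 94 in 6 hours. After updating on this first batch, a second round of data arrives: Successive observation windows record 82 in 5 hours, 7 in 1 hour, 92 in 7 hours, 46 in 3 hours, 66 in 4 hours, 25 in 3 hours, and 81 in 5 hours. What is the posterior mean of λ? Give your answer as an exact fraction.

893/63

Total count: 62 + 12 + 52 + 24 + 88 + 90 + 20 + 13 + 24 + 94 = 479.
Total exposure: 4 + 1 + 5 + 1.5 + 5 + 5.5 + 1.5 + 2 + 2.5 + 6 = 34 hours.
After the first batch: Gamma(15 + 479, 1 + 34) = Gamma(494, 35).
Total count: 82 + 7 + 92 + 46 + 66 + 25 + 81 = 399.
Total exposure: 5 + 1 + 7 + 3 + 4 + 3 + 5 = 28 hours.
After the second batch: Gamma(494 + 399, 35 + 28) = Gamma(893, 63).
Posterior mean = α'/β' = 893/63.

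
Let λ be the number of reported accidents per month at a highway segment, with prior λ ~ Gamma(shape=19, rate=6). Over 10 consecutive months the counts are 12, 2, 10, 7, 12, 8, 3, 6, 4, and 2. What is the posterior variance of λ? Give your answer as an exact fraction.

85/256

Total count: 12 + 2 + 10 + 7 + 12 + 8 + 3 + 6 + 4 + 2 = 66.
Total exposure: 10 months.
The Gamma prior is conjugate for the Poisson rate, so λ | data ~ Gamma(19+66, 6+10) = Gamma(85, 16).
Posterior variance = α'/β'² = 85/256.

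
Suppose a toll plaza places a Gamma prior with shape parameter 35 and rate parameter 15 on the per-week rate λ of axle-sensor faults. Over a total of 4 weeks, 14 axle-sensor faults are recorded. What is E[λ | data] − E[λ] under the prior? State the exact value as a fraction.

14/57

Total count 14 over total exposure 4 weeks.
Gamma(α, β) with Poisson data over total exposure Σt gives posterior Gamma(α+Σx, β+Σt) = Gamma(49, 19).
Posterior mean = 49/19 = 49/19; prior mean = 35/15 = 7/3. Difference = 49/19 − 7/3 = 14/57.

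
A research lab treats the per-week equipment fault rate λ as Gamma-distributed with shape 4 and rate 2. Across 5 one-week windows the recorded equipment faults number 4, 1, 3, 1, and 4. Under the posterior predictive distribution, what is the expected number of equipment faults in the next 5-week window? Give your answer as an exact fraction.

85/7

Total count: 4 + 1 + 3 + 1 + 4 = 13.
Total exposure: 5 weeks.
Conjugate update: add total count to the shape and total exposure to the rate, giving Gamma(17, 7).
Predictive mean over a 5-week window = T·E[λ|data] = 5·17/7 = 85/7.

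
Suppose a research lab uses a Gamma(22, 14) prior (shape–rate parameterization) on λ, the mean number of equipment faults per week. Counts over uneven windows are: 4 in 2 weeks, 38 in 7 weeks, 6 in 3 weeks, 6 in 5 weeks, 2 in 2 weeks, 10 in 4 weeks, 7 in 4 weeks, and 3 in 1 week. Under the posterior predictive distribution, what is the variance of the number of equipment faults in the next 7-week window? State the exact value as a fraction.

Total count: 4 + 38 + 6 + 6 + 2 + 10 + 7 + 3 = 76.
Total exposure: 2 + 7 + 3 + 5 + 2 + 4 + 4 + 1 = 28 weeks.
The Gamma prior is conjugate for the Poisson rate, so λ | data ~ Gamma(22+76, 14+28) = Gamma(98, 42).
The posterior predictive for a window of length T is Negative Binomial with variance T·α'·(β'+T)/β'² = 7·98·49/1764 = 343/18.

343/18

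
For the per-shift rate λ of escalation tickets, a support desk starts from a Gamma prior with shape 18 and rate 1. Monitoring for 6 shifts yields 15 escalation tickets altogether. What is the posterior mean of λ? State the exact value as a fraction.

Total count 15 over total exposure 6 shifts.
By Gamma–Poisson conjugacy, the posterior is Gamma(α + Σx, β + Σt) = Gamma(18 + 15, 1 + 6) = Gamma(33, 7).
Posterior mean = α'/β' = 33/7.

33/7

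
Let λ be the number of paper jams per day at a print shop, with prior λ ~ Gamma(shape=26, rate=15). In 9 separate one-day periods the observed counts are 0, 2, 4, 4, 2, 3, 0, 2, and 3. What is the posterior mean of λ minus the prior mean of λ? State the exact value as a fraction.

Total count: 0 + 2 + 4 + 4 + 2 + 3 + 0 + 2 + 3 = 20.
Total exposure: 9 days.
Conjugate update: add total count to the shape and total exposure to the rate, giving Gamma(46, 24).
Posterior mean = 46/24 = 23/12; prior mean = 26/15 = 26/15. Difference = 23/12 − 26/15 = 11/60.

11/60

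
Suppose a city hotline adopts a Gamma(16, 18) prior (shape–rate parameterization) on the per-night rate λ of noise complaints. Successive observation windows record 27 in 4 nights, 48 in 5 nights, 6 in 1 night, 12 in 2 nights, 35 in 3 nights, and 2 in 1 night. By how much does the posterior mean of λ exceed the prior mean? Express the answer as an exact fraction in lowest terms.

521/153

Total count: 27 + 48 + 6 + 12 + 35 + 2 = 130.
Total exposure: 4 + 5 + 1 + 2 + 3 + 1 = 16 nights.
By Gamma–Poisson conjugacy, the posterior is Gamma(α + Σx, β + Σt) = Gamma(16 + 130, 18 + 16) = Gamma(146, 34).
Posterior mean = 146/34 = 73/17; prior mean = 16/18 = 8/9. Difference = 73/17 − 8/9 = 521/153.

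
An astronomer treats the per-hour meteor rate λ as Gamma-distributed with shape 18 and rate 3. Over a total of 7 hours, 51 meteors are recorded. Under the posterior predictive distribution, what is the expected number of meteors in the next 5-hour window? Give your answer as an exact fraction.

Total count 51 over total exposure 7 hours.
The Gamma prior is conjugate for the Poisson rate, so λ | data ~ Gamma(18+51, 3+7) = Gamma(69, 10).
Predictive mean over a 5-hour window = T·E[λ|data] = 5·69/10 = 69/2.

69/2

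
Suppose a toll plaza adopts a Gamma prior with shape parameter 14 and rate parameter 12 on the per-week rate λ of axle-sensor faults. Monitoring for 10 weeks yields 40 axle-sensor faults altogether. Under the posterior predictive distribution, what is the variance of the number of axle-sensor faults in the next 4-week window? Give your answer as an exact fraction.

1404/121

Total count 40 over total exposure 10 weeks.
The Gamma prior is conjugate for the Poisson rate, so λ | data ~ Gamma(14+40, 12+10) = Gamma(54, 22).
The posterior predictive for a window of length T is Negative Binomial with variance T·α'·(β'+T)/β'² = 4·54·26/484 = 1404/121.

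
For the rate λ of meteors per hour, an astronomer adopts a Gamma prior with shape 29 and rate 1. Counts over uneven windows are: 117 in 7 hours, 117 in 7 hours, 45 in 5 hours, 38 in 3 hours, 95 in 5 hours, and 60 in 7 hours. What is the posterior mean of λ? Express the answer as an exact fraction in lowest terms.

Total count: 117 + 117 + 45 + 38 + 95 + 60 = 472.
Total exposure: 7 + 7 + 5 + 3 + 5 + 7 = 34 hours.
Conjugate update: add total count to the shape and total exposure to the rate, giving Gamma(501, 35).
Posterior mean = α'/β' = 501/35.

501/35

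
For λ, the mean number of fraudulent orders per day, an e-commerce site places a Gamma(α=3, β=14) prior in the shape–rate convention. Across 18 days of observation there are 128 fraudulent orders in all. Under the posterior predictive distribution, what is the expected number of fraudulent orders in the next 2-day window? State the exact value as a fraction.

Total count 128 over total exposure 18 days.
By Gamma–Poisson conjugacy, the posterior is Gamma(α + Σx, β + Σt) = Gamma(3 + 128, 14 + 18) = Gamma(131, 32).
Predictive mean over a 2-day window = T·E[λ|data] = 2·131/32 = 131/16.

131/16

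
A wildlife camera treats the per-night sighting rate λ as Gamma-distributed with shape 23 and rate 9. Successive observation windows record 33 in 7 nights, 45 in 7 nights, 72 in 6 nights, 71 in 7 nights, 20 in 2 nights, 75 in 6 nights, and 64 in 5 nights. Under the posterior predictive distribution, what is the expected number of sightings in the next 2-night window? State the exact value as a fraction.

806/49

Total count: 33 + 45 + 72 + 71 + 20 + 75 + 64 = 380.
Total exposure: 7 + 7 + 6 + 7 + 2 + 6 + 5 = 40 nights.
By Gamma–Poisson conjugacy, the posterior is Gamma(α + Σx, β + Σt) = Gamma(23 + 380, 9 + 40) = Gamma(403, 49).
Predictive mean over a 2-night window = T·E[λ|data] = 2·403/49 = 806/49.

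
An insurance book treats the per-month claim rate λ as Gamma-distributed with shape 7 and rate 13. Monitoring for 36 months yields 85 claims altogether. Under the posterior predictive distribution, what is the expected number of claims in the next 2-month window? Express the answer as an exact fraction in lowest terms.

184/49

Total count 85 over total exposure 36 months.
The Gamma prior is conjugate for the Poisson rate, so λ | data ~ Gamma(7+85, 13+36) = Gamma(92, 49).
Predictive mean over a 2-month window = T·E[λ|data] = 2·92/49 = 184/49.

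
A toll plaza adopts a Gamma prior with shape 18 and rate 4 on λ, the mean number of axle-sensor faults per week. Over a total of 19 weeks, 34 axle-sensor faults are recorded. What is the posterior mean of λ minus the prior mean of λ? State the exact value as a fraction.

Total count 34 over total exposure 19 weeks.
Posterior: α' = 18 + 34 = 52, β' = 4 + 19 = 23.
Posterior mean = 52/23 = 52/23; prior mean = 18/4 = 9/2. Difference = 52/23 − 9/2 = -103/46.

-103/46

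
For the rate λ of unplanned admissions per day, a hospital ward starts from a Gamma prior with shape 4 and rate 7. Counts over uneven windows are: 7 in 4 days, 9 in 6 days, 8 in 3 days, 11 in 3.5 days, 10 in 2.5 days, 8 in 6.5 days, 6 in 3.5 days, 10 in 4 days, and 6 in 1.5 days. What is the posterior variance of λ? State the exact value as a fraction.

316/6889

Total count: 7 + 9 + 8 + 11 + 10 + 8 + 6 + 10 + 6 = 75.
Total exposure: 4 + 6 + 3 + 3.5 + 2.5 + 6.5 + 3.5 + 4 + 1.5 = 34.5 days.
By Gamma–Poisson conjugacy, the posterior is Gamma(α + Σx, β + Σt) = Gamma(4 + 75, 7 + 34.5) = Gamma(79, 83/2).
Posterior variance = α'/β'² = 79/(6889/4) = 316/6889.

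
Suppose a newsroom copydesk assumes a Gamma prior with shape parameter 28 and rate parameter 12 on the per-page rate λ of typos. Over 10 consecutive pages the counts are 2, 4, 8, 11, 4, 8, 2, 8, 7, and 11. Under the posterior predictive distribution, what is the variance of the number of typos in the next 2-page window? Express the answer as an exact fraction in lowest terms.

1116/121

Total count: 2 + 4 + 8 + 11 + 4 + 8 + 2 + 8 + 7 + 11 = 65.
Total exposure: 10 pages.
Conjugate update: add total count to the shape and total exposure to the rate, giving Gamma(93, 22).
The posterior predictive for a window of length T is Negative Binomial with variance T·α'·(β'+T)/β'² = 2·93·24/484 = 1116/121.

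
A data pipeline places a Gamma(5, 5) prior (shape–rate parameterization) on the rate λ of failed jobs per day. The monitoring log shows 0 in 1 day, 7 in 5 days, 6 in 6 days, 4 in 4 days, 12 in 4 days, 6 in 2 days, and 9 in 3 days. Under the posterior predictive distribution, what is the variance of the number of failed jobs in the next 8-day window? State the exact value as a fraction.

3724/225

Total count: 0 + 7 + 6 + 4 + 12 + 6 + 9 = 44.
Total exposure: 1 + 5 + 6 + 4 + 4 + 2 + 3 = 25 days.
Gamma(α, β) with Poisson data over total exposure Σt gives posterior Gamma(α+Σx, β+Σt) = Gamma(49, 30).
The posterior predictive for a window of length T is Negative Binomial with variance T·α'·(β'+T)/β'² = 8·49·38/900 = 3724/225.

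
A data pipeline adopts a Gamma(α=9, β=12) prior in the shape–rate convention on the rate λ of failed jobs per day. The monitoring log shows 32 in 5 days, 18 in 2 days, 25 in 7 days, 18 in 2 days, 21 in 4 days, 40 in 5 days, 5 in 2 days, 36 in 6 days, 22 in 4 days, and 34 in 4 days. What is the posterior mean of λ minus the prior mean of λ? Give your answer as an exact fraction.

Total count: 32 + 18 + 25 + 18 + 21 + 40 + 5 + 36 + 22 + 34 = 251.
Total exposure: 5 + 2 + 7 + 2 + 4 + 5 + 2 + 6 + 4 + 4 = 41 days.
The Gamma prior is conjugate for the Poisson rate, so λ | data ~ Gamma(9+251, 12+41) = Gamma(260, 53).
Posterior mean = 260/53 = 260/53; prior mean = 9/12 = 3/4. Difference = 260/53 − 3/4 = 881/212.

881/212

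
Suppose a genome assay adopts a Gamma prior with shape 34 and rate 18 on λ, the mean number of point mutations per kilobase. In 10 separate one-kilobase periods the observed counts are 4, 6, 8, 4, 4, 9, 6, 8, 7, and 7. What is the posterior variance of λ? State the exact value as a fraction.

Total count: 4 + 6 + 8 + 4 + 4 + 9 + 6 + 8 + 7 + 7 = 63.
Total exposure: 10 kilobases.
By Gamma–Poisson conjugacy, the posterior is Gamma(α + Σx, β + Σt) = Gamma(34 + 63, 18 + 10) = Gamma(97, 28).
Posterior variance = α'/β'² = 97/784.

97/784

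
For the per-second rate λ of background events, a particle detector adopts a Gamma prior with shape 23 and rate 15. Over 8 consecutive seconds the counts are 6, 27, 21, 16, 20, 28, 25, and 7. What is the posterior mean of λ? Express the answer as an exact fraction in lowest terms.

173/23

Total count: 6 + 27 + 21 + 16 + 20 + 28 + 25 + 7 = 150.
Total exposure: 8 seconds.
The Gamma prior is conjugate for the Poisson rate, so λ | data ~ Gamma(23+150, 15+8) = Gamma(173, 23).
Posterior mean = α'/β' = 173/23.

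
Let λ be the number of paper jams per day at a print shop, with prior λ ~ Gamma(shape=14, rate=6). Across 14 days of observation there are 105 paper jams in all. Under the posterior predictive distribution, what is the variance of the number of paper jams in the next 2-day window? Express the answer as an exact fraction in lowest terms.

1309/100

Total count 105 over total exposure 14 days.
Conjugate update: add total count to the shape and total exposure to the rate, giving Gamma(119, 20).
The posterior predictive for a window of length T is Negative Binomial with variance T·α'·(β'+T)/β'² = 2·119·22/400 = 1309/100.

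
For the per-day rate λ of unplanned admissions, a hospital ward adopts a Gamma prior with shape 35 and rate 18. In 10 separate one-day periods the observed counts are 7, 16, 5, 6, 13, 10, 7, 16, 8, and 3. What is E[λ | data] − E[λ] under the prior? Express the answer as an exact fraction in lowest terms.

Total count: 7 + 16 + 5 + 6 + 13 + 10 + 7 + 16 + 8 + 3 = 91.
Total exposure: 10 days.
Gamma(α, β) with Poisson data over total exposure Σt gives posterior Gamma(α+Σx, β+Σt) = Gamma(126, 28).
Posterior mean = 126/28 = 9/2; prior mean = 35/18 = 35/18. Difference = 9/2 − 35/18 = 23/9.

23/9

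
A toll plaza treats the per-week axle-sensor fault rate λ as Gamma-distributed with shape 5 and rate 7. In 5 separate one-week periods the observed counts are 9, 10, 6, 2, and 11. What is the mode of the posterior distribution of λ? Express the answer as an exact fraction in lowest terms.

7/2

Total count: 9 + 10 + 6 + 2 + 11 = 38.
Total exposure: 5 weeks.
Conjugate update: add total count to the shape and total exposure to the rate, giving Gamma(43, 12).
Posterior mode = (α'−1)/β' = 42/12 = 7/2.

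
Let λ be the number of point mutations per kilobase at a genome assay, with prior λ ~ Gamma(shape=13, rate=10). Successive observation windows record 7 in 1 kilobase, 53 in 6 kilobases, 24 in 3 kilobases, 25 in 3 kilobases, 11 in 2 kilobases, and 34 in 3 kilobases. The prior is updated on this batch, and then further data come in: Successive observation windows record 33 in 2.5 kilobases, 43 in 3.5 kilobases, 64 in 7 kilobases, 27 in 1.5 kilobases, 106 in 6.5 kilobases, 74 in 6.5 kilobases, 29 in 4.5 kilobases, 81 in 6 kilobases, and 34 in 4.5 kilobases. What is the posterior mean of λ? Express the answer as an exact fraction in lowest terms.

Total count: 7 + 53 + 24 + 25 + 11 + 34 = 154.
Total exposure: 1 + 6 + 3 + 3 + 2 + 3 = 18 kilobases.
After the first batch: Gamma(13 + 154, 10 + 18) = Gamma(167, 28).
Total count: 33 + 43 + 64 + 27 + 106 + 74 + 29 + 81 + 34 = 491.
Total exposure: 2.5 + 3.5 + 7 + 1.5 + 6.5 + 6.5 + 4.5 + 6 + 4.5 = 42.5 kilobases.
After the second batch: Gamma(167 + 491, 28 + 42.5) = Gamma(658, 141/2).
Posterior mean = α'/β' = 658/(141/2) = 28/3.

28/3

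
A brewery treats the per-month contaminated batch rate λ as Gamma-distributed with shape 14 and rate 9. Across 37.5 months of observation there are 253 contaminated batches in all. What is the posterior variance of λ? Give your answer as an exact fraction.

356/2883

Total count 253 over total exposure 37.5 months.
The Gamma prior is conjugate for the Poisson rate, so λ | data ~ Gamma(14+253, 9+37.5) = Gamma(267, 93/2).
Posterior variance = α'/β'² = 267/(8649/4) = 356/2883.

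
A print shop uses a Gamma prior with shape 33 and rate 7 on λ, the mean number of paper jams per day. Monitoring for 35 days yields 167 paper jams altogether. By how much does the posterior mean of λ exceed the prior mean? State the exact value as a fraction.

1/21

Total count 167 over total exposure 35 days.
The Gamma prior is conjugate for the Poisson rate, so λ | data ~ Gamma(33+167, 7+35) = Gamma(200, 42).
Posterior mean = 200/42 = 100/21; prior mean = 33/7 = 33/7. Difference = 100/21 − 33/7 = 1/21.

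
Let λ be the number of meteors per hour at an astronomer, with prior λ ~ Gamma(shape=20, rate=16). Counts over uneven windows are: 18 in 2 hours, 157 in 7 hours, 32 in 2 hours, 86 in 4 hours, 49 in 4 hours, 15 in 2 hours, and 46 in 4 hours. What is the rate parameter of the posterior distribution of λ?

41

Total count: 18 + 157 + 32 + 86 + 49 + 15 + 46 = 403.
Total exposure: 2 + 7 + 2 + 4 + 4 + 2 + 4 = 25 hours.
By Gamma–Poisson conjugacy, the posterior is Gamma(α + Σx, β + Σt) = Gamma(20 + 403, 16 + 25) = Gamma(423, 41).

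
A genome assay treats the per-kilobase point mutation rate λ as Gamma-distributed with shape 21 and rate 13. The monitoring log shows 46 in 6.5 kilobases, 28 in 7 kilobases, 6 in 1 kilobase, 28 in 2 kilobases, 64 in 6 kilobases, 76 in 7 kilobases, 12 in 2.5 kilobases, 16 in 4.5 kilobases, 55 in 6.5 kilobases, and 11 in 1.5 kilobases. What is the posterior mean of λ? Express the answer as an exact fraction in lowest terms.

726/115

Total count: 46 + 28 + 6 + 28 + 64 + 76 + 12 + 16 + 55 + 11 = 342.
Total exposure: 6.5 + 7 + 1 + 2 + 6 + 7 + 2.5 + 4.5 + 6.5 + 1.5 = 44.5 kilobases.
Gamma(α, β) with Poisson data over total exposure Σt gives posterior Gamma(α+Σx, β+Σt) = Gamma(363, 115/2).
Posterior mean = α'/β' = 363/(115/2) = 726/115.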